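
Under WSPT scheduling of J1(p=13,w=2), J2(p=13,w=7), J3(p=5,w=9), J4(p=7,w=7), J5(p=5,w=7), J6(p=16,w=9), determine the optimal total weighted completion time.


WSPT order (by p/w): J3 → J5 → J4 → J6 → J2 → J1
  J3: C=5, w·C=9×5=45
  J5: C=10, w·C=7×10=70
  J4: C=17, w·C=7×17=119
  J6: C=33, w·C=9×33=297
  J2: C=46, w·C=7×46=322
  J1: C=59, w·C=2×59=118
Σ w·C = 971
= 971


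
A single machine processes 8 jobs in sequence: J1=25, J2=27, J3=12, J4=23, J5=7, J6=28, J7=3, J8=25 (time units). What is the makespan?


Sequential makespan: sum all processing times
= 25 + 27 + 12 + 23 + 7 + 28 + 3 + 25
= 150 time units


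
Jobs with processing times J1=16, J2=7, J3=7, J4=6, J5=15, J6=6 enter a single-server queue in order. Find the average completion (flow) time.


Completion times:
  J1: completes at 16
  J2: completes at 23
  J3: completes at 30
  J4: completes at 36
  J5: completes at 51
  J6: completes at 57
Sum = 213
Average = 213/6
= 35.50


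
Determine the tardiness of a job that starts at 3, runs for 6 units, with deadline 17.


Completion = start + processing = 3 + 6 = 9
Tardiness = max(0, C - d) = max(0, 9 - 17)
= max(0, -8)
= 0


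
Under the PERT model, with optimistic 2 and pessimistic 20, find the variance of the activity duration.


σ² = ((p - o) / 6)² = (p - o)² / 36
= (20 - 2)² / 36
= 18² / 36
= 324 / 36
= 9.0000


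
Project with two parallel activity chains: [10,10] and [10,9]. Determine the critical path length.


Path A: 10 + 10 = 20
Path B: 10 + 9 = 19
Critical path = longest = max(20, 19)
= 20 (Path A)


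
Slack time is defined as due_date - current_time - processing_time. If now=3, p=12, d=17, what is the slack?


Slack = due - current_time - processing
= 17 - 3 - 12
= 2


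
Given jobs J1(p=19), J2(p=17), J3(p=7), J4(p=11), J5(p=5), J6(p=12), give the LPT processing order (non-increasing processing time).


LPT: sort by longest processing time first
  J1: p=19
  J2: p=17
  J6: p=12
  J4: p=11
  J3: p=7
  J5: p=5
Order: J1 → J2 → J6 → J4 → J3 → J5


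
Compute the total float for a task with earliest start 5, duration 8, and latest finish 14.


EF = ES + duration = 5 + 8 = 13
LS = LF - duration = 14 - 8 = 6
Total Float = LF - EF = 14 - 13
(or LS - ES = 6 - 5)
= 1


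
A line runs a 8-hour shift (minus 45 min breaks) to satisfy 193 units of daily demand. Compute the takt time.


Available = 8×60 - 45 = 435 min
Takt time = 435 / 193
= 2.25 min/unit


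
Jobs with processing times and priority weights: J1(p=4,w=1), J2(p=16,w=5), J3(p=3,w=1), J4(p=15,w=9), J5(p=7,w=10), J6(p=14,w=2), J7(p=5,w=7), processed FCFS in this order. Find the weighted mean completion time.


Completion times:
  J1: C=4, w×C=1×4=4
  J2: C=20, w×C=5×20=100
  J3: C=23, w×C=1×23=23
  J4: C=38, w×C=9×38=342
  J5: C=45, w×C=10×45=450
  J6: C=59, w×C=2×59=118
  J7: C=64, w×C=7×64=448
Sum w×C = 1485
Sum w = 35
Weighted avg = 1485/35
= 42.43


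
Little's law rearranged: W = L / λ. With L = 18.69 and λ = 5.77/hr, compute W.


Little's law: L = λW → W = L / λ
= 18.69 / 5.77
= 3.24 hours


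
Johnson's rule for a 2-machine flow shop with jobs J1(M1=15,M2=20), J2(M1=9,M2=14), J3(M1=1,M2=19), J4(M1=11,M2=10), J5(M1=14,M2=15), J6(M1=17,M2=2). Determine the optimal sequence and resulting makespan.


Johnson's rule:
Group 1 (M1≤M2, sort by M1): ['J3', 'J2', 'J5', 'J1']
Group 2 (M1>M2, sort desc M2): ['J4', 'J6']
Sequence: J3 → J2 → J5 → J1 → J4 → J6
Makespan calculation:
  J3: M1 done=1, M2 done=20
  J2: M1 done=10, M2 done=34
  J5: M1 done=24, M2 done=49
  J1: M1 done=39, M2 done=69
  J4: M1 done=50, M2 done=79
  J6: M1 done=67, M2 done=81
= Sequence: J3 → J2 → J5 → J1 → J4 → J6, Makespan: 81


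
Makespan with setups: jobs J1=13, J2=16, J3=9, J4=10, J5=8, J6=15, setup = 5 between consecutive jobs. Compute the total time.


Makespan = Σ processing + (n-1) × setup
= (13 + 16 + 9 + 10 + 8 + 15) + (6-1)×5
= 71 + 25
= 96 time units


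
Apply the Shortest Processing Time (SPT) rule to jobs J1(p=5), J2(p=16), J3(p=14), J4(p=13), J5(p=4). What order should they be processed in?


SPT: sort by shortest processing time
  J5: p=4
  J1: p=5
  J4: p=13
  J3: p=14
  J2: p=16
Order: J5 → J1 → J4 → J3 → J2


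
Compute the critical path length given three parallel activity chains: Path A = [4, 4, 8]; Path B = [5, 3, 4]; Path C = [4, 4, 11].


Path A: 4 + 4 + 8 = 16
Path B: 5 + 3 + 4 = 12
Path C: 4 + 4 + 11 = 19
Critical path = longest = max(16, 12, 19)
= 19 (Path C)


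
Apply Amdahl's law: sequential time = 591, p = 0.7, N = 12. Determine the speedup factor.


Amdahl's law: T_p = T × ((1-p) + p/N)
= 591 × ((1-0.7) + 0.7/12)
= 591 × (0.30 + 0.0583)
= 591 × 0.3583
= 211.78
Speedup = 591/211.78
= 2.79×


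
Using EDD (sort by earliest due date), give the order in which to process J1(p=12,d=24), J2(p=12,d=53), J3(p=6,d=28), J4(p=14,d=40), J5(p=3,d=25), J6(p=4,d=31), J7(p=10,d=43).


EDD: sort by earliest due date
  J1: d=24, p=12
  J5: d=25, p=3
  J3: d=28, p=6
  J6: d=31, p=4
  J4: d=40, p=14
  J7: d=43, p=10
  J2: d=53, p=12
Order: J1 → J5 → J3 → J6 → J4 → J7 → J2


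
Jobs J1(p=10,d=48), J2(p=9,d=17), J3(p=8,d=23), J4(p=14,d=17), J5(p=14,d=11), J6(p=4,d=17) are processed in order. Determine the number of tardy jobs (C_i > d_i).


Completion vs due date:
  J1: C=10, d=48 → on time
  J2: C=19, d=17 → TARDY
  J3: C=27, d=23 → TARDY
  J4: C=41, d=17 → TARDY
  J5: C=55, d=11 → TARDY
  J6: C=59, d=17 → TARDY
Tardy jobs: J2, J3, J4, J5, J6
Count = 5


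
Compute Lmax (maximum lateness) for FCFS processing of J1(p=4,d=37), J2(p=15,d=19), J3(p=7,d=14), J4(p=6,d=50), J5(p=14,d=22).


Lateness per job (L = C - d):
  J1: C=4, d=37, L=-33
  J2: C=19, d=19, L=0
  J3: C=26, d=14, L=12
  J4: C=32, d=50, L=-18
  J5: C=46, d=22, L=24
Lmax = max(-33, 0, 12, -18, 24)
= 24


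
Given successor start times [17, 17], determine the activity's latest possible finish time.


LF = min of all successor start times
Successors start at: [17, 17]
LF = min(17, 17)
= 17


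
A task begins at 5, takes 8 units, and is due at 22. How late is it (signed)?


Completion = 5 + 8 = 13
Lateness = C - d = 13 - 22
= -9


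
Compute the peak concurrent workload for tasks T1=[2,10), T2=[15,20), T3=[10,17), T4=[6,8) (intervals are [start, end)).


Check each time point for overlaps:
  t=6: 2 tasks active (T1, T4)
Max concurrent = 2


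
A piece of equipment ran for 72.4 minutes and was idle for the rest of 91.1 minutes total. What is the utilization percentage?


Utilization = busy / total × 100
= 72.4 / 91.1 × 100
= 79.5%


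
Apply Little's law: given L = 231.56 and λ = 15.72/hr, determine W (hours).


Little's law: L = λW → W = L / λ
= 231.56 / 15.72
= 14.73 hours


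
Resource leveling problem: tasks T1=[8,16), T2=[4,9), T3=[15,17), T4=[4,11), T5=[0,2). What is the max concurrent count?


Check each time point for overlaps:
  t=8: 3 tasks active (T1, T2, T4)
Max concurrent = 3


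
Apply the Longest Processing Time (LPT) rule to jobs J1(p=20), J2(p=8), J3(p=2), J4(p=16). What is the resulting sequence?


LPT: sort by longest processing time first
  J1: p=20
  J4: p=16
  J2: p=8
  J3: p=2
Order: J1 → J4 → J2 → J3


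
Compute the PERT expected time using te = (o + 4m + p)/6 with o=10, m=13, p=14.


te = (o + 4m + p) / 6
= (10 + 4×13 + 14) / 6
= (10 + 52 + 14) / 6
= 76 / 6
= 12.67


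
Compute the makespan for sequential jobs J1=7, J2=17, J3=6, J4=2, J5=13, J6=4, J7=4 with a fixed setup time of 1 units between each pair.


Makespan = Σ processing + (n-1) × setup
= (7 + 17 + 6 + 2 + 13 + 4 + 4) + (7-1)×1
= 53 + 6
= 59 time units


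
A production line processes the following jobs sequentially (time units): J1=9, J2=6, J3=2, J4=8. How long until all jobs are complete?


Sequential makespan: sum all processing times
= 9 + 6 + 2 + 8
= 25 time units


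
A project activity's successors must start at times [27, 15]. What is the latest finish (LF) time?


LF = min of all successor start times
Successors start at: [27, 15]
LF = min(27, 15)
= 15


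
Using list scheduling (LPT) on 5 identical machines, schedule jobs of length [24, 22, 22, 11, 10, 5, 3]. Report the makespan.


Jobs (LPT sorted): [24, 22, 22, 11, 10, 5, 3]
Machines: 5
  J=24 → Machine 1 (load: 0+24=24)
  J=22 → Machine 2 (load: 0+22=22)
  J=22 → Machine 3 (load: 0+22=22)
  J=11 → Machine 4 (load: 0+11=11)
  J=10 → Machine 5 (load: 0+10=10)
  J=5 → Machine 5 (load: 10+5=15)
  J=3 → Machine 4 (load: 11+3=14)
Machine loads: [24, 22, 22, 14, 15]
Makespan = max = 24 time units


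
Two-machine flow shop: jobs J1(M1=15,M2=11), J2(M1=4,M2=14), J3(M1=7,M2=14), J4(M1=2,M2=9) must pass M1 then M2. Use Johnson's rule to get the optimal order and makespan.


Johnson's rule:
Group 1 (M1≤M2, sort by M1): ['J4', 'J2', 'J3']
Group 2 (M1>M2, sort desc M2): ['J1']
Sequence: J4 → J2 → J3 → J1
Makespan calculation:
  J4: M1 done=2, M2 done=11
  J2: M1 done=6, M2 done=25
  J3: M1 done=13, M2 done=39
  J1: M1 done=28, M2 done=50
= Sequence: J4 → J2 → J3 → J1, Makespan: 50


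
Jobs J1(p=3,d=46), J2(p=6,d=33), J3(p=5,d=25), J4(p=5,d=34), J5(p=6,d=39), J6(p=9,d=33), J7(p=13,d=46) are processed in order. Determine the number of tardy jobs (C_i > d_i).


Completion vs due date:
  J1: C=3, d=46 → on time
  J2: C=9, d=33 → on time
  J3: C=14, d=25 → on time
  J4: C=19, d=34 → on time
  J5: C=25, d=39 → on time
  J6: C=34, d=33 → TARDY
  J7: C=47, d=46 → TARDY
Tardy jobs: J6, J7
Count = 2


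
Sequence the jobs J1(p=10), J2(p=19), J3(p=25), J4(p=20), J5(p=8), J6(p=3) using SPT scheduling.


SPT: sort by shortest processing time
  J6: p=3
  J5: p=8
  J1: p=10
  J2: p=19
  J4: p=20
  J3: p=25
Order: J6 → J5 → J1 → J2 → J4 → J3


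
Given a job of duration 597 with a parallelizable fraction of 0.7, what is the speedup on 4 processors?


Amdahl's law: T_p = T × ((1-p) + p/N)
= 597 × ((1-0.7) + 0.7/4)
= 597 × (0.30 + 0.1750)
= 597 × 0.4750
= 283.58
Speedup = 597/283.58
= 2.11×


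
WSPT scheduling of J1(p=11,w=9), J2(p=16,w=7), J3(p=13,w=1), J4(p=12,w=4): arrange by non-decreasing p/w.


WSPT (Smith's rule): sort by p/w ascending
  J1: p/w = 11/9 = 1.222
  J2: p/w = 16/7 = 2.286
  J4: p/w = 12/4 = 3.000
  J3: p/w = 13/1 = 13.000
Order: J1 → J2 → J4 → J3


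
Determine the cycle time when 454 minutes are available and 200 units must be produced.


Cycle time = available time / demand
= 454 / 200
= 2.27 min/unit


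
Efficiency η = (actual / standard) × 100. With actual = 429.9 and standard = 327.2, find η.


Efficiency = (actual / standard) × 100
= (429.9 / 327.2) × 100
= 131.4%


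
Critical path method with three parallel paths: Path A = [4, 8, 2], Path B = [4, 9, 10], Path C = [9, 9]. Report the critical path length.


Path A: 4 + 8 + 2 = 14
Path B: 4 + 9 + 10 = 23
Path C: 9 + 9 = 18
Critical path = longest = max(14, 23, 18)
= 23 (Path B)


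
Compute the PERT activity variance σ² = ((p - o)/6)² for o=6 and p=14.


σ² = ((p - o) / 6)² = (p - o)² / 36
= (14 - 6)² / 36
= 8² / 36
= 64 / 36
= 1.7778


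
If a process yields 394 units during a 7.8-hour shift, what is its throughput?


Throughput = units / time
= 394 / 7.8
= 50.5 units/hour


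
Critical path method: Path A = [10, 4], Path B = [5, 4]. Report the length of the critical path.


Path A: 10 + 4 = 14
Path B: 5 + 4 = 9
Critical path = longest = max(14, 9)
= 14 (Path A)


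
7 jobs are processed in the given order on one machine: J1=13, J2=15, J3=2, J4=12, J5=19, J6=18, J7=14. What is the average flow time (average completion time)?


Completion times:
  J1: completes at 13
  J2: completes at 28
  J3: completes at 30
  J4: completes at 42
  J5: completes at 61
  J6: completes at 79
  J7: completes at 93
Sum = 346
Average = 346/7
= 49.43


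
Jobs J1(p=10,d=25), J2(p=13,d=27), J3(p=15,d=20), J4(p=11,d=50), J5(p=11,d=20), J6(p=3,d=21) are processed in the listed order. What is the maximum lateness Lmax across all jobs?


Lateness per job (L = C - d):
  J1: C=10, d=25, L=-15
  J2: C=23, d=27, L=-4
  J3: C=38, d=20, L=18
  J4: C=49, d=50, L=-1
  J5: C=60, d=20, L=40
  J6: C=63, d=21, L=42
Lmax = max(-15, -4, 18, -1, 40, 42)
= 42


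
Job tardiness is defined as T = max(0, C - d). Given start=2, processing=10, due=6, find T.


Completion = start + processing = 2 + 10 = 12
Tardiness = max(0, C - d) = max(0, 12 - 6)
= max(0, 6)
= 6


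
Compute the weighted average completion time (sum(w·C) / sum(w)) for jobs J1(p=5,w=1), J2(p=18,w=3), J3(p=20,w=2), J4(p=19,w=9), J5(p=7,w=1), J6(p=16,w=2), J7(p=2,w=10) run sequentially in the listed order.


Completion times:
  J1: C=5, w×C=1×5=5
  J2: C=23, w×C=3×23=69
  J3: C=43, w×C=2×43=86
  J4: C=62, w×C=9×62=558
  J5: C=69, w×C=1×69=69
  J6: C=85, w×C=2×85=170
  J7: C=87, w×C=10×87=870
Sum w×C = 1827
Sum w = 28
Weighted avg = 1827/28
= 65.25


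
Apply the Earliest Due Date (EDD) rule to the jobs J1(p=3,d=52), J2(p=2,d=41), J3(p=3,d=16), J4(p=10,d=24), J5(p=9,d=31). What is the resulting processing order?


EDD: sort by earliest due date
  J3: d=16, p=3
  J4: d=24, p=10
  J5: d=31, p=9
  J2: d=41, p=2
  J1: d=52, p=3
Order: J3 → J4 → J5 → J2 → J1


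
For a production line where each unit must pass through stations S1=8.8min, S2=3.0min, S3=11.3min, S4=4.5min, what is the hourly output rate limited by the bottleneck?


Bottleneck = longest station time
Station times: [8.8, 3.0, 11.3, 4.5]
Max = 11.3 min
Rate = 60 / 11.3
= 5.31 units/hour (bottleneck: 11.3min)


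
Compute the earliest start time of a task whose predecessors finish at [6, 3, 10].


ES = max of all predecessor completion times
Predecessors: [6, 3, 10]
ES = max(6, 3, 10)
= 10


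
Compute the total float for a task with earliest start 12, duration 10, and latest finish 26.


EF = ES + duration = 12 + 10 = 22
LS = LF - duration = 26 - 10 = 16
Total Float = LF - EF = 26 - 22
(or LS - ES = 16 - 12)
= 4


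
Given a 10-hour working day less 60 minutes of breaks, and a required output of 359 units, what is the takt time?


Available = 10×60 - 60 = 540 min
Takt time = 540 / 359
= 1.50 min/unit


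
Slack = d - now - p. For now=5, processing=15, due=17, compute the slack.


Slack = due - current_time - processing
= 17 - 5 - 15
= -3


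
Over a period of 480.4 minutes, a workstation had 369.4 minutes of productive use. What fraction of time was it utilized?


Utilization = busy / total × 100
= 369.4 / 480.4 × 100
= 76.9%


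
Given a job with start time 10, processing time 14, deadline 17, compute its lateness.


Completion = 10 + 14 = 24
Lateness = C - d = 24 - 17
= 7


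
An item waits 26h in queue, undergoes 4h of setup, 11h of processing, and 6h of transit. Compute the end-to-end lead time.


Lead time = queue + setup + processing + transit
= 26 + 4 + 11 + 6
= 47 hours


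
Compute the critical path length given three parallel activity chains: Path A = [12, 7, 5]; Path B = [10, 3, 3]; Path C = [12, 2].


Path A: 12 + 7 + 5 = 24
Path B: 10 + 3 + 3 = 16
Path C: 12 + 2 = 14
Critical path = longest = max(24, 16, 14)
= 24 (Path A)


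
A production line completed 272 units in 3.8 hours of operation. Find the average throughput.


Throughput = units / time
= 272 / 3.8
= 71.6 units/hour


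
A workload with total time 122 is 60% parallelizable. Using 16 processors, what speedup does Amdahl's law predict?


Amdahl's law: T_p = T × ((1-p) + p/N)
= 122 × ((1-0.6) + 0.6/16)
= 122 × (0.40 + 0.0375)
= 122 × 0.4375
= 53.38
Speedup = 122/53.38
= 2.29×


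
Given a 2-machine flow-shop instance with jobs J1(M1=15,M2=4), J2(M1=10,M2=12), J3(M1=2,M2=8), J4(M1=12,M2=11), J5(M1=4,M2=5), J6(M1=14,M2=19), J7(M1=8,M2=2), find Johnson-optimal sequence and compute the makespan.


Johnson's rule:
Group 1 (M1≤M2, sort by M1): ['J3', 'J5', 'J2', 'J6']
Group 2 (M1>M2, sort desc M2): ['J4', 'J1', 'J7']
Sequence: J3 → J5 → J2 → J6 → J4 → J1 → J7
Makespan calculation:
  J3: M1 done=2, M2 done=10
  J5: M1 done=6, M2 done=15
  J2: M1 done=16, M2 done=28
  J6: M1 done=30, M2 done=49
  J4: M1 done=42, M2 done=60
  J1: M1 done=57, M2 done=64
  J7: M1 done=65, M2 done=67
= Sequence: J3 → J5 → J2 → J6 → J4 → J1 → J7, Makespan: 67


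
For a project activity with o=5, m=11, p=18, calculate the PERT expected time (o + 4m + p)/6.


te = (o + 4m + p) / 6
= (5 + 4×11 + 18) / 6
= (5 + 44 + 18) / 6
= 67 / 6
= 11.17


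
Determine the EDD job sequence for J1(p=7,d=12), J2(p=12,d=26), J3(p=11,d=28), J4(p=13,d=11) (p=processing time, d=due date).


EDD: sort by earliest due date
  J4: d=11, p=13
  J1: d=12, p=7
  J2: d=26, p=12
  J3: d=28, p=11
Order: J4 → J1 → J2 → J3


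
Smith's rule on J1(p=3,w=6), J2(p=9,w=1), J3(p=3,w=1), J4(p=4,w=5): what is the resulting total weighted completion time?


WSPT order (by p/w): J1 → J4 → J3 → J2
  J1: C=3, w·C=6×3=18
  J4: C=7, w·C=5×7=35
  J3: C=10, w·C=1×10=10
  J2: C=19, w·C=1×19=19
Σ w·C = 82
= 82


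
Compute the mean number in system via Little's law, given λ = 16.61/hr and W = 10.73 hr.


Little's law: L = λ × W
= 16.61 × 10.73
= 178.23


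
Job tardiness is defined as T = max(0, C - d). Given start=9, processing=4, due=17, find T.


Completion = start + processing = 9 + 4 = 13
Tardiness = max(0, C - d) = max(0, 13 - 17)
= max(0, -4)
= 0


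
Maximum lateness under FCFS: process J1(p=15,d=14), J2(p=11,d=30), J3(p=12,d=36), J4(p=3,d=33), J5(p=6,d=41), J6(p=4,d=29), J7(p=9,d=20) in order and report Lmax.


Lateness per job (L = C - d):
  J1: C=15, d=14, L=1
  J2: C=26, d=30, L=-4
  J3: C=38, d=36, L=2
  J4: C=41, d=33, L=8
  J5: C=47, d=41, L=6
  J6: C=51, d=29, L=22
  J7: C=60, d=20, L=40
Lmax = max(1, -4, 2, 8, 6, 22, 40)
= 40


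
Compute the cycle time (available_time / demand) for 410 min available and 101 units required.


Cycle time = available time / demand
= 410 / 101
= 4.06 min/unit


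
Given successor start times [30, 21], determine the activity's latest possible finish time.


LF = min of all successor start times
Successors start at: [30, 21]
LF = min(30, 21)
= 21


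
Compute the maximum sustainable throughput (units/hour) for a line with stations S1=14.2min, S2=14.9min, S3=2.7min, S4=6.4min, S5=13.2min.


Bottleneck = longest station time
Station times: [14.2, 14.9, 2.7, 6.4, 13.2]
Max = 14.9 min
Rate = 60 / 14.9
= 4.03 units/hour (bottleneck: 14.9min)


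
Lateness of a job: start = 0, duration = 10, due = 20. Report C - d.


Completion = 0 + 10 = 10
Lateness = C - d = 10 - 20
= -10


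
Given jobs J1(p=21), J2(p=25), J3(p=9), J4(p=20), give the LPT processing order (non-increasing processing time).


LPT: sort by longest processing time first
  J2: p=25
  J1: p=21
  J4: p=20
  J3: p=9
Order: J2 → J1 → J4 → J3


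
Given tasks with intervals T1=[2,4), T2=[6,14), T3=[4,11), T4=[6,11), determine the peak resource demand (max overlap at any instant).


Check each time point for overlaps:
  t=6: 3 tasks active (T2, T3, T4)
Max concurrent = 3


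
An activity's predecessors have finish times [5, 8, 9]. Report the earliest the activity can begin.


ES = max of all predecessor completion times
Predecessors: [5, 8, 9]
ES = max(5, 8, 9)
= 9


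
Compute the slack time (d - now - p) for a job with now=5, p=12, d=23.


Slack = due - current_time - processing
= 23 - 5 - 12
= 6


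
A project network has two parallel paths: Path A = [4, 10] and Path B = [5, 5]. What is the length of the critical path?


Path A: 4 + 10 = 14
Path B: 5 + 5 = 10
Critical path = longest = max(14, 10)
= 14 (Path A)


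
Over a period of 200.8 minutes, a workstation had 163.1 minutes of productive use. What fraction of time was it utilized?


Utilization = busy / total × 100
= 163.1 / 200.8 × 100
= 81.2%


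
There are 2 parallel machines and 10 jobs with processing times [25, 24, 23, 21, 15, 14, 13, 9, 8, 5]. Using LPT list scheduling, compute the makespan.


Jobs (LPT sorted): [25, 24, 23, 21, 15, 14, 13, 9, 8, 5]
Machines: 2
  J=25 → Machine 1 (load: 0+25=25)
  J=24 → Machine 2 (load: 0+24=24)
  J=23 → Machine 2 (load: 24+23=47)
  J=21 → Machine 1 (load: 25+21=46)
  J=15 → Machine 1 (load: 46+15=61)
  J=14 → Machine 2 (load: 47+14=61)
  J=13 → Machine 1 (load: 61+13=74)
  J=9 → Machine 2 (load: 61+9=70)
  J=8 → Machine 2 (load: 70+8=78)
  J=5 → Machine 1 (load: 74+5=79)
Machine loads: [79, 78]
Makespan = max = 79 time units


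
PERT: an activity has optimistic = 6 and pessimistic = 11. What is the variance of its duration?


σ² = ((p - o) / 6)² = (p - o)² / 36
= (11 - 6)² / 36
= 5² / 36
= 25 / 36
= 0.6944


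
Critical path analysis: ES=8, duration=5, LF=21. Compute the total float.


EF = ES + duration = 8 + 5 = 13
LS = LF - duration = 21 - 5 = 16
Total Float = LF - EF = 21 - 13
(or LS - ES = 16 - 8)
= 8


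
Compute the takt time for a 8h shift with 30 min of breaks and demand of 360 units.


Available = 8×60 - 30 = 450 min
Takt time = 450 / 360
= 1.25 min/unit


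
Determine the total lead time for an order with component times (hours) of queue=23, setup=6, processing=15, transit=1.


Lead time = queue + setup + processing + transit
= 23 + 6 + 15 + 1
= 45 hours


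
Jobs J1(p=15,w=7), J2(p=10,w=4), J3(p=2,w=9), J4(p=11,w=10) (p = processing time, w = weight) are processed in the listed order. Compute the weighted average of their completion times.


Completion times:
  J1: C=15, w×C=7×15=105
  J2: C=25, w×C=4×25=100
  J3: C=27, w×C=9×27=243
  J4: C=38, w×C=10×38=380
Sum w×C = 828
Sum w = 30
Weighted avg = 828/30
= 27.60


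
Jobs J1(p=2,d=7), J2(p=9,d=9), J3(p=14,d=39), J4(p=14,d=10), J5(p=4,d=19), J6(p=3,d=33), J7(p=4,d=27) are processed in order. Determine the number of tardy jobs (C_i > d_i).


Completion vs due date:
  J1: C=2, d=7 → on time
  J2: C=11, d=9 → TARDY
  J3: C=25, d=39 → on time
  J4: C=39, d=10 → TARDY
  J5: C=43, d=19 → TARDY
  J6: C=46, d=33 → TARDY
  J7: C=50, d=27 → TARDY
Tardy jobs: J2, J4, J5, J6, J7
Count = 5


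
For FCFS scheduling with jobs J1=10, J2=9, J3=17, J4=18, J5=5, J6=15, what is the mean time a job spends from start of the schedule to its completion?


Completion times:
  J1: completes at 10
  J2: completes at 19
  J3: completes at 36
  J4: completes at 54
  J5: completes at 59
  J6: completes at 74
Sum = 252
Average = 252/6
= 42.00


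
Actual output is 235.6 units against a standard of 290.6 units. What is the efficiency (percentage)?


Efficiency = (actual / standard) × 100
= (235.6 / 290.6) × 100
= 81.1%


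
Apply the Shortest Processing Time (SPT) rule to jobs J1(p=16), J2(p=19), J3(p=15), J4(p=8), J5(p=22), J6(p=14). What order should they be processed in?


SPT: sort by shortest processing time
  J4: p=8
  J6: p=14
  J3: p=15
  J1: p=16
  J2: p=19
  J5: p=22
Order: J4 → J6 → J3 → J1 → J2 → J5


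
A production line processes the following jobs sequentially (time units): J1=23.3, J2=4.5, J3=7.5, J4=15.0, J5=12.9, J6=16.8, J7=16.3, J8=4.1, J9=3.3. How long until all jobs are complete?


Sequential makespan: sum all processing times
= 23.3 + 4.5 + 7.5 + 15.0 + 12.9 + 16.8 + 16.3 + 4.1 + 3.3
= 103.7 time units


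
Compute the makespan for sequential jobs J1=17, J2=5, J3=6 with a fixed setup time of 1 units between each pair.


Makespan = Σ processing + (n-1) × setup
= (17 + 5 + 6) + (3-1)×1
= 28 + 2
= 30 time units


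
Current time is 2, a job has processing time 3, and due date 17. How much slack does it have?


Slack = due - current_time - processing
= 17 - 2 - 3
= 12


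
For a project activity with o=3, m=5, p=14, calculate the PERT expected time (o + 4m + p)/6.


te = (o + 4m + p) / 6
= (3 + 4×5 + 14) / 6
= (3 + 20 + 14) / 6
= 37 / 6
= 6.17


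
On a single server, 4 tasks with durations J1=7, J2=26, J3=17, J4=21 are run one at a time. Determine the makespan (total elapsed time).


Sequential makespan: sum all processing times
= 7 + 26 + 17 + 21
= 71 time units


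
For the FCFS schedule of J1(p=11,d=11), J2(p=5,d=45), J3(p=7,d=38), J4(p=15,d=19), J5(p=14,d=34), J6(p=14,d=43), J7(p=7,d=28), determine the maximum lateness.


Lateness per job (L = C - d):
  J1: C=11, d=11, L=0
  J2: C=16, d=45, L=-29
  J3: C=23, d=38, L=-15
  J4: C=38, d=19, L=19
  J5: C=52, d=34, L=18
  J6: C=66, d=43, L=23
  J7: C=73, d=28, L=45
Lmax = max(0, -29, -15, 19, 18, 23, 45)
= 45


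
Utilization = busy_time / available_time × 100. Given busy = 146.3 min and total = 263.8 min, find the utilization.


Utilization = busy / total × 100
= 146.3 / 263.8 × 100
= 55.5%


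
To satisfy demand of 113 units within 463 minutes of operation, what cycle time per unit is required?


Cycle time = available time / demand
= 463 / 113
= 4.10 min/unit


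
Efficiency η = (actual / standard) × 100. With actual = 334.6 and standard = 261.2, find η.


Efficiency = (actual / standard) × 100
= (334.6 / 261.2) × 100
= 128.1%


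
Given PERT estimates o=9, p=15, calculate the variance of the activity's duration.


σ² = ((p - o) / 6)² = (p - o)² / 36
= (15 - 9)² / 36
= 6² / 36
= 36 / 36
= 1.0000


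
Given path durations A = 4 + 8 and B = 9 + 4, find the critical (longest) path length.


Path A: 4 + 8 = 12
Path B: 9 + 4 = 13
Critical path = longest = max(12, 13)
= 13 (Path B)


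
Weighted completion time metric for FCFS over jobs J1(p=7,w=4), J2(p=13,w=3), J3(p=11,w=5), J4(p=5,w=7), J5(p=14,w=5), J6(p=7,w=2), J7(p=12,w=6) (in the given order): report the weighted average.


Completion times:
  J1: C=7, w×C=4×7=28
  J2: C=20, w×C=3×20=60
  J3: C=31, w×C=5×31=155
  J4: C=36, w×C=7×36=252
  J5: C=50, w×C=5×50=250
  J6: C=57, w×C=2×57=114
  J7: C=69, w×C=6×69=414
Sum w×C = 1273
Sum w = 32
Weighted avg = 1273/32
= 39.78


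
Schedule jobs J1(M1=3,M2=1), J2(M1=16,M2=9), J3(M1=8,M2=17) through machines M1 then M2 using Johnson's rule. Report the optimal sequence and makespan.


Johnson's rule:
Group 1 (M1≤M2, sort by M1): ['J3']
Group 2 (M1>M2, sort desc M2): ['J2', 'J1']
Sequence: J3 → J2 → J1
Makespan calculation:
  J3: M1 done=8, M2 done=25
  J2: M1 done=24, M2 done=34
  J1: M1 done=27, M2 done=35
= Sequence: J3 → J2 → J1, Makespan: 35


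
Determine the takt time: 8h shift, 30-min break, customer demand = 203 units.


Available = 8×60 - 30 = 450 min
Takt time = 450 / 203
= 2.22 min/unit


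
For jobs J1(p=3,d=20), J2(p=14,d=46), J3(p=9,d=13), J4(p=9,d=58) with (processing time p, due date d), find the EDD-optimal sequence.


EDD: sort by earliest due date
  J3: d=13, p=9
  J1: d=20, p=3
  J2: d=46, p=14
  J4: d=58, p=9
Order: J3 → J1 → J2 → J4


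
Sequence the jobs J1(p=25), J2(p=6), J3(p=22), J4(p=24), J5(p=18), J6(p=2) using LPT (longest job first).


LPT: sort by longest processing time first
  J1: p=25
  J4: p=24
  J3: p=22
  J5: p=18
  J2: p=6
  J6: p=2
Order: J1 → J4 → J3 → J5 → J2 → J6


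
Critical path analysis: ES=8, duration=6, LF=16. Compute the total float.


EF = ES + duration = 8 + 6 = 14
LS = LF - duration = 16 - 6 = 10
Total Float = LF - EF = 16 - 14
(or LS - ES = 10 - 8)
= 2


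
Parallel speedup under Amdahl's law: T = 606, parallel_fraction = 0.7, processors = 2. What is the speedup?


Amdahl's law: T_p = T × ((1-p) + p/N)
= 606 × ((1-0.7) + 0.7/2)
= 606 × (0.30 + 0.3500)
= 606 × 0.6500
= 393.90
Speedup = 606/393.90
= 1.54×


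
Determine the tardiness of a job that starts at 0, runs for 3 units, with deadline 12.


Completion = start + processing = 0 + 3 = 3
Tardiness = max(0, C - d) = max(0, 3 - 12)
= max(0, -9)
= 0


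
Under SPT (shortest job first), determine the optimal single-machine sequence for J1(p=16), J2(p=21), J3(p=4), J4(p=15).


SPT: sort by shortest processing time
  J3: p=4
  J4: p=15
  J1: p=16
  J2: p=21
Order: J3 → J4 → J1 → J2


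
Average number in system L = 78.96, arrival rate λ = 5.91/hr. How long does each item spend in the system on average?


Little's law: L = λW → W = L / λ
= 78.96 / 5.91
= 13.36 hours


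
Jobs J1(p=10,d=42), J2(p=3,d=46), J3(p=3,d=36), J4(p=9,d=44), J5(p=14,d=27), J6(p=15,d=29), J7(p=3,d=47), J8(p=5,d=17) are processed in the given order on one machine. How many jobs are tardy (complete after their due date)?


Completion vs due date:
  J1: C=10, d=42 → on time
  J2: C=13, d=46 → on time
  J3: C=16, d=36 → on time
  J4: C=25, d=44 → on time
  J5: C=39, d=27 → TARDY
  J6: C=54, d=29 → TARDY
  J7: C=57, d=47 → TARDY
  J8: C=62, d=17 → TARDY
Tardy jobs: J5, J6, J7, J8
Count = 4


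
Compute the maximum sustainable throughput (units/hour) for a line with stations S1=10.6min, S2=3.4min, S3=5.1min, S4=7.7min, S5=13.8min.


Bottleneck = longest station time
Station times: [10.6, 3.4, 5.1, 7.7, 13.8]
Max = 13.8 min
Rate = 60 / 13.8
= 4.35 units/hour (bottleneck: 13.8min)


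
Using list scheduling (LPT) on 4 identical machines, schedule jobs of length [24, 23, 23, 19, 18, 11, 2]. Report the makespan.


Jobs (LPT sorted): [24, 23, 23, 19, 18, 11, 2]
Machines: 4
  J=24 → Machine 1 (load: 0+24=24)
  J=23 → Machine 2 (load: 0+23=23)
  J=23 → Machine 3 (load: 0+23=23)
  J=19 → Machine 4 (load: 0+19=19)
  J=18 → Machine 4 (load: 19+18=37)
  J=11 → Machine 2 (load: 23+11=34)
  J=2 → Machine 3 (load: 23+2=25)
Machine loads: [24, 34, 25, 37]
Makespan = max = 37 time units


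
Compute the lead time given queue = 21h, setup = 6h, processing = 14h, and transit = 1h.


Lead time = queue + setup + processing + transit
= 21 + 6 + 14 + 1
= 42 hours


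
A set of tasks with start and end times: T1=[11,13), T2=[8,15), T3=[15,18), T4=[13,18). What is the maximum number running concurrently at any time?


Check each time point for overlaps:
  t=11: 2 tasks active (T1, T2)
Max concurrent = 2


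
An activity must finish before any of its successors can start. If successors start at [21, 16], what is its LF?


LF = min of all successor start times
Successors start at: [21, 16]
LF = min(21, 16)
= 16


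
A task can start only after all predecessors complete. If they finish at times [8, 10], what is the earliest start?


ES = max of all predecessor completion times
Predecessors: [8, 10]
ES = max(8, 10)
= 10


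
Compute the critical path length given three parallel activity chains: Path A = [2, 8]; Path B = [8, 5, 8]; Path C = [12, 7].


Path A: 2 + 8 = 10
Path B: 8 + 5 + 8 = 21
Path C: 12 + 7 = 19
Critical path = longest = max(10, 21, 19)
= 21 (Path B)


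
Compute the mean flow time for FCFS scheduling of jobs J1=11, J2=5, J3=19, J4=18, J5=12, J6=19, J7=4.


Completion times:
  J1: completes at 11
  J2: completes at 16
  J3: completes at 35
  J4: completes at 53
  J5: completes at 65
  J6: completes at 84
  J7: completes at 88
Sum = 352
Average = 352/7
= 50.29


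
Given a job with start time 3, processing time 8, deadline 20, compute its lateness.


Completion = 3 + 8 = 11
Lateness = C - d = 11 - 20
= -9


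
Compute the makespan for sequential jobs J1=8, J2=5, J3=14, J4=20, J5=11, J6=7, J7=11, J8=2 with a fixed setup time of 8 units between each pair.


Makespan = Σ processing + (n-1) × setup
= (8 + 5 + 14 + 20 + 11 + 7 + 11 + 2) + (8-1)×8
= 78 + 56
= 134 time units


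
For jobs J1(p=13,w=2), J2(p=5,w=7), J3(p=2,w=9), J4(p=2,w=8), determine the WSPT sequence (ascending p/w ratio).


WSPT (Smith's rule): sort by p/w ascending
  J3: p/w = 2/9 = 0.222
  J4: p/w = 2/8 = 0.250
  J2: p/w = 5/7 = 0.714
  J1: p/w = 13/2 = 6.500
Order: J3 → J4 → J2 → J1


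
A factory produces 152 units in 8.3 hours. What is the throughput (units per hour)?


Throughput = units / time
= 152 / 8.3
= 18.3 units/hour


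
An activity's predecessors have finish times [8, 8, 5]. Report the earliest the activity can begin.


ES = max of all predecessor completion times
Predecessors: [8, 8, 5]
ES = max(8, 8, 5)
= 8


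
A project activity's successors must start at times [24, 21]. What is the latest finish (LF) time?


LF = min of all successor start times
Successors start at: [24, 21]
LF = min(24, 21)
= 21


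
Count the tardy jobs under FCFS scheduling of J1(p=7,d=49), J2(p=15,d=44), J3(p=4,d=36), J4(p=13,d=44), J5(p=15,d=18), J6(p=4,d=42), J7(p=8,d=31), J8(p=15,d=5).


Completion vs due date:
  J1: C=7, d=49 → on time
  J2: C=22, d=44 → on time
  J3: C=26, d=36 → on time
  J4: C=39, d=44 → on time
  J5: C=54, d=18 → TARDY
  J6: C=58, d=42 → TARDY
  J7: C=66, d=31 → TARDY
  J8: C=81, d=5 → TARDY
Tardy jobs: J5, J6, J7, J8
Count = 4


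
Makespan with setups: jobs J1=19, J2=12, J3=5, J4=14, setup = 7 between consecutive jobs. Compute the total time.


Makespan = Σ processing + (n-1) × setup
= (19 + 12 + 5 + 14) + (4-1)×7
= 50 + 21
= 71 time units


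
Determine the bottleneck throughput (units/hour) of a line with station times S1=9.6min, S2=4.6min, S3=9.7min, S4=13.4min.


Bottleneck = longest station time
Station times: [9.6, 4.6, 9.7, 13.4]
Max = 13.4 min
Rate = 60 / 13.4
= 4.48 units/hour (bottleneck: 13.4min)


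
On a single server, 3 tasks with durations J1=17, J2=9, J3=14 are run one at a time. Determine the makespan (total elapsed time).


Sequential makespan: sum all processing times
= 17 + 9 + 14
= 40 time units


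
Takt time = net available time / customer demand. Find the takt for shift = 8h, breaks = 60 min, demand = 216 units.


Available = 8×60 - 60 = 420 min
Takt time = 420 / 216
= 1.94 min/unit


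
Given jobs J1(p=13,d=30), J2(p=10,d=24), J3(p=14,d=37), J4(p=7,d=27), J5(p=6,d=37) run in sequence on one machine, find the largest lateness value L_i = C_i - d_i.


Lateness per job (L = C - d):
  J1: C=13, d=30, L=-17
  J2: C=23, d=24, L=-1
  J3: C=37, d=37, L=0
  J4: C=44, d=27, L=17
  J5: C=50, d=37, L=13
Lmax = max(-17, -1, 0, 17, 13)
= 17


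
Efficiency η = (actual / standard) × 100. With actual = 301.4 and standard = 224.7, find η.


Efficiency = (actual / standard) × 100
= (301.4 / 224.7) × 100
= 134.1%


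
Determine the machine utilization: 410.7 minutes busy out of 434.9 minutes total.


Utilization = busy / total × 100
= 410.7 / 434.9 × 100
= 94.4%


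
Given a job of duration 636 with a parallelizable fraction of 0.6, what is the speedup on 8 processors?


Amdahl's law: T_p = T × ((1-p) + p/N)
= 636 × ((1-0.6) + 0.6/8)
= 636 × (0.40 + 0.0750)
= 636 × 0.4750
= 302.10
Speedup = 636/302.10
= 2.11×


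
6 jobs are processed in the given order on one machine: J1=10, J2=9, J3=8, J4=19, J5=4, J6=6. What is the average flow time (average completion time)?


Completion times:
  J1: completes at 10
  J2: completes at 19
  J3: completes at 27
  J4: completes at 46
  J5: completes at 50
  J6: completes at 56
Sum = 208
Average = 208/6
= 34.67


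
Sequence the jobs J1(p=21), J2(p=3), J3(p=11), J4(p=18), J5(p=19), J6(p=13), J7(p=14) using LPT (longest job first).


LPT: sort by longest processing time first
  J1: p=21
  J5: p=19
  J4: p=18
  J7: p=14
  J6: p=13
  J3: p=11
  J2: p=3
Order: J1 → J5 → J4 → J7 → J6 → J3 → J2


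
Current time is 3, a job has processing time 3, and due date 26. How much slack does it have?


Slack = due - current_time - processing
= 26 - 3 - 3
= 20


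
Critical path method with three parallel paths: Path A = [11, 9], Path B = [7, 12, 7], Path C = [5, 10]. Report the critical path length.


Path A: 11 + 9 = 20
Path B: 7 + 12 + 7 = 26
Path C: 5 + 10 = 15
Critical path = longest = max(20, 26, 15)
= 26 (Path B)


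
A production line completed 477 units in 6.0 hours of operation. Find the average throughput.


Throughput = units / time
= 477 / 6.0
= 79.5 units/hour


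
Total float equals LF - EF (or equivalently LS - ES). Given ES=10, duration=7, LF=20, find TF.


EF = ES + duration = 10 + 7 = 17
LS = LF - duration = 20 - 7 = 13
Total Float = LF - EF = 20 - 17
(or LS - ES = 13 - 10)
= 3


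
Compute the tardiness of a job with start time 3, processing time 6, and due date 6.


Completion = start + processing = 3 + 6 = 9
Tardiness = max(0, C - d) = max(0, 9 - 6)
= max(0, 3)
= 3


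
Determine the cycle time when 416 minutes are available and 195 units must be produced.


Cycle time = available time / demand
= 416 / 195
= 2.13 min/unit


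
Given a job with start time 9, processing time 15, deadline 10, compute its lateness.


Completion = 9 + 15 = 24
Lateness = C - d = 24 - 10
= 14


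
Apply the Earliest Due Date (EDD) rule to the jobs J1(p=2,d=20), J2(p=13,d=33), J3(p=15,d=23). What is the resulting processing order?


EDD: sort by earliest due date
  J1: d=20, p=2
  J3: d=23, p=15
  J2: d=33, p=13
Order: J1 → J3 → J2


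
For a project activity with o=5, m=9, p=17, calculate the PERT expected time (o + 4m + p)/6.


te = (o + 4m + p) / 6
= (5 + 4×9 + 17) / 6
= (5 + 36 + 17) / 6
= 58 / 6
= 9.67


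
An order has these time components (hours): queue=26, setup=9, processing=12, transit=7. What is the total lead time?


Lead time = queue + setup + processing + transit
= 26 + 9 + 12 + 7
= 54 hours


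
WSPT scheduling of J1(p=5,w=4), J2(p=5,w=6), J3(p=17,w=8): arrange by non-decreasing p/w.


WSPT (Smith's rule): sort by p/w ascending
  J2: p/w = 5/6 = 0.833
  J1: p/w = 5/4 = 1.250
  J3: p/w = 17/8 = 2.125
Order: J2 → J1 → J3


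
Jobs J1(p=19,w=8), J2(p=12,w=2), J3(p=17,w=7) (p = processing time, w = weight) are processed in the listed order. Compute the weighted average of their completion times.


Completion times:
  J1: C=19, w×C=8×19=152
  J2: C=31, w×C=2×31=62
  J3: C=48, w×C=7×48=336
Sum w×C = 550
Sum w = 17
Weighted avg = 550/17
= 32.35


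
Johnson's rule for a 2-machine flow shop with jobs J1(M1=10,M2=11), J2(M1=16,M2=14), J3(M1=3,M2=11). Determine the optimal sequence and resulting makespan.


Johnson's rule:
Group 1 (M1≤M2, sort by M1): ['J3', 'J1']
Group 2 (M1>M2, sort desc M2): ['J2']
Sequence: J3 → J1 → J2
Makespan calculation:
  J3: M1 done=3, M2 done=14
  J1: M1 done=13, M2 done=25
  J2: M1 done=29, M2 done=43
= Sequence: J3 → J1 → J2, Makespan: 43


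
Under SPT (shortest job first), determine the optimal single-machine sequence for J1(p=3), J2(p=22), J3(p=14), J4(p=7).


SPT: sort by shortest processing time
  J1: p=3
  J4: p=7
  J3: p=14
  J2: p=22
Order: J1 → J4 → J3 → J2


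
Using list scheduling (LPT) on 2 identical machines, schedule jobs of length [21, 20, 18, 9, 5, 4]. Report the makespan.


Jobs (LPT sorted): [21, 20, 18, 9, 5, 4]
Machines: 2
  J=21 → Machine 1 (load: 0+21=21)
  J=20 → Machine 2 (load: 0+20=20)
  J=18 → Machine 2 (load: 20+18=38)
  J=9 → Machine 1 (load: 21+9=30)
  J=5 → Machine 1 (load: 30+5=35)
  J=4 → Machine 1 (load: 35+4=39)
Machine loads: [39, 38]
Makespan = max = 39 time units


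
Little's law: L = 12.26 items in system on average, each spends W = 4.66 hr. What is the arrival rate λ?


Little's law: L = λW → λ = L / W
= 12.26 / 4.66
= 2.63 per hour


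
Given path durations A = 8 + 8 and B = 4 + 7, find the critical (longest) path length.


Path A: 8 + 8 = 16
Path B: 4 + 7 = 11
Critical path = longest = max(16, 11)
= 16 (Path A)


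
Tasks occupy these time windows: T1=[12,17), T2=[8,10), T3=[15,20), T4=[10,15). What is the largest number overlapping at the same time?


Check each time point for overlaps:
  t=12: 2 tasks active (T1, T4)
Max concurrent = 2


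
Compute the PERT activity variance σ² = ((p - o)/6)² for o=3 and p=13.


σ² = ((p - o) / 6)² = (p - o)² / 36
= (13 - 3)² / 36
= 10² / 36
= 100 / 36
= 2.7778
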